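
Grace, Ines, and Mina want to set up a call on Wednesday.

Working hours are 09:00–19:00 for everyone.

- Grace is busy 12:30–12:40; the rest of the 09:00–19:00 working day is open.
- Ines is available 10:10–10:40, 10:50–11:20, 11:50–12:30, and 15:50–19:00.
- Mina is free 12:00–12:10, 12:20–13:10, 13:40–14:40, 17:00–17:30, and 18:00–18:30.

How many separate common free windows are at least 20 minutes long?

Grace free within 09:00–19:00: 09:00–12:30, 12:40–19:00.
Grace ∩ Ines: 10:10–10:40, 10:50–11:20, 11:50–12:30, 15:50–19:00.
Grace ∩ Ines ∩ Mina: 12:00–12:10, 12:20–12:30, 17:00–17:30, 18:00–18:30.
Windows ≥ 20 min: 17:00–17:30, 18:00–18:30.
That's 2 windows.

2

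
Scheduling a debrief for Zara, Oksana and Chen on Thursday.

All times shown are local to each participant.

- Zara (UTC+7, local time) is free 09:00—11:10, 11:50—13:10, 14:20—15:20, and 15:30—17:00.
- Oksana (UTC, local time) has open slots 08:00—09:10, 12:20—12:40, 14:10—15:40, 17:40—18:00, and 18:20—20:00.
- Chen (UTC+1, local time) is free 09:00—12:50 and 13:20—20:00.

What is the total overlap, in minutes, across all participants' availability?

Zara → UTC: 02:00–04:10, 04:50–06:10, 07:20–08:20, 08:30–10:00.
Oksana → UTC: 08:00–09:10, 12:20–12:40, 14:10–15:40, 17:40–18:00, 18:20–20:00.
Chen → UTC: 08:00–11:50, 12:20–19:00.
Zara ∩ Oksana: 08:00–08:20, 08:30–09:10.
Zara ∩ Oksana ∩ Chen: 08:00–08:20, 08:30–09:10.
Total common minutes: 20 + 40 = 60.

60 minutes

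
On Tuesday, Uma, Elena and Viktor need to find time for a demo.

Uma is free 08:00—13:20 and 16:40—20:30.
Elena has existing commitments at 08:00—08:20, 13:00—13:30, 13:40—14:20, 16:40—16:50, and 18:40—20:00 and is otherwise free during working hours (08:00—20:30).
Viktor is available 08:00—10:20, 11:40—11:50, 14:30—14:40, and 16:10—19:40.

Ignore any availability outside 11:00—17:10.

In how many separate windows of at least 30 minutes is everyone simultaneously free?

Elena free within 08:00–20:30: 08:20–13:00, 13:30–13:40, 14:20–16:40, 16:50–18:40, 20:00–20:30.
Uma ∩ Elena: 08:20–13:00, 16:50–18:40, 20:00–20:30.
Uma ∩ Elena ∩ Viktor: 08:20–10:20, 11:40–11:50, 16:50–18:40.
Restricted to 11:00–17:10: 11:40–11:50, 16:50–17:10.
Windows ≥ 30 min: (none).
That's 0 windows.

0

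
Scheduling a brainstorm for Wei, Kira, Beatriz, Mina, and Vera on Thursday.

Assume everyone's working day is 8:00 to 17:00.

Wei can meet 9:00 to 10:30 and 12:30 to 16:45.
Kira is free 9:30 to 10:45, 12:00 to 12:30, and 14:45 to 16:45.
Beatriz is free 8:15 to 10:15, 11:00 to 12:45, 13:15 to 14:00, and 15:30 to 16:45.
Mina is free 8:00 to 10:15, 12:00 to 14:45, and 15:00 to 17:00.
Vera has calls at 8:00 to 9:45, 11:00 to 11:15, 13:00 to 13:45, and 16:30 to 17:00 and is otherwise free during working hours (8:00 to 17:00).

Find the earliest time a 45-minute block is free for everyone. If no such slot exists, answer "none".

Vera free within 08:00–17:00: 09:45–11:00, 11:15–13:00, 13:45–16:30.
Wei ∩ Kira: 09:30–10:30, 14:45–16:45.
Wei ∩ Kira ∩ Beatriz: 09:30–10:15, 15:30–16:45.
Wei ∩ Kira ∩ Beatriz ∩ Mina: 09:30–10:15, 15:30–16:45.
Wei ∩ Kira ∩ Beatriz ∩ Mina ∩ Vera: 09:45–10:15, 15:30–16:30.
Windows ≥ 45 min: 15:30–16:30.
Earliest such window starts at 15:30.

15:30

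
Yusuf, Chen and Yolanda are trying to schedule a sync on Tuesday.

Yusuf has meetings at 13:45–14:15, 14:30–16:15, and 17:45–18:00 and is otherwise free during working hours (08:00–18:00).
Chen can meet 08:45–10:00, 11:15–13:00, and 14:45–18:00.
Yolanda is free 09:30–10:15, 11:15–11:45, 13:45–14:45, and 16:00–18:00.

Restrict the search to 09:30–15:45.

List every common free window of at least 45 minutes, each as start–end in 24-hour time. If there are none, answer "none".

Yusuf free within 08:00–18:00: 08:00–13:45, 14:15–14:30, 16:15–17:45.
Yusuf ∩ Chen: 08:45–10:00, 11:15–13:00, 16:15–17:45.
Yusuf ∩ Chen ∩ Yolanda: 09:30–10:00, 11:15–11:45, 16:15–17:45.
Restricted to 09:30–15:45: 09:30–10:00, 11:15–11:45.
Windows ≥ 45 min: (none).

none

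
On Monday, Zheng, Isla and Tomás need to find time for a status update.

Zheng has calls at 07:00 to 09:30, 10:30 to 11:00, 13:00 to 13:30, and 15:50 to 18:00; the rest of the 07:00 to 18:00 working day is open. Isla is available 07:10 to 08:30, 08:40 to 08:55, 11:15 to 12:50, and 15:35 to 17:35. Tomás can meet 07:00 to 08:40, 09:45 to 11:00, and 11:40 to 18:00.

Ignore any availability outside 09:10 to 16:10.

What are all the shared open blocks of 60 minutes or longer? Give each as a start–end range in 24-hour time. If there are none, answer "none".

11:40–12:50

Zheng free within 07:00–18:00: 09:30–10:30, 11:00–13:00, 13:30–15:50.
Zheng ∩ Isla: 11:15–12:50, 15:35–15:50.
Zheng ∩ Isla ∩ Tomás: 11:40–12:50, 15:35–15:50.
Restricted to 09:10–16:10: 11:40–12:50, 15:35–15:50.
Windows ≥ 60 min: 11:40–12:50.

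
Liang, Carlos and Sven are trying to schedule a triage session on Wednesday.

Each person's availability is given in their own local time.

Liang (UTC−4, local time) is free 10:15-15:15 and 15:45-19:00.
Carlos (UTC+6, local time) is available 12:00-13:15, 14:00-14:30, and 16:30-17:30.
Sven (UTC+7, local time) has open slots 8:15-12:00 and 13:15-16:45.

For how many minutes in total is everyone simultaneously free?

0 minutes

Liang → UTC: 14:15–19:15, 19:45–23:00.
Carlos → UTC: 06:00–07:15, 08:00–08:30, 10:30–11:30.
Sven → UTC: 01:15–05:00, 06:15–09:45.
Liang ∩ Carlos: (none).
Liang ∩ Carlos ∩ Sven: (none).
Total common minutes: 0.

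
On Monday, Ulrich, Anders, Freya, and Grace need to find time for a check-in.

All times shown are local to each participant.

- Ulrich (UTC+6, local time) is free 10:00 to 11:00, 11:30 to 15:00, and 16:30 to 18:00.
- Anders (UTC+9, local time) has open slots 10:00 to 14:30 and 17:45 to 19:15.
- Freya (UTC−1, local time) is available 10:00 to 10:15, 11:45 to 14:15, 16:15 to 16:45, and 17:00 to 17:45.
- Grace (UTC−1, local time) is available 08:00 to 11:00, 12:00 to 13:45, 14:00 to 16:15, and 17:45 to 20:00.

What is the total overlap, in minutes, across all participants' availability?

0 minutes

Ulrich → UTC: 04:00–05:00, 05:30–09:00, 10:30–12:00.
Anders → UTC: 01:00–05:30, 08:45–10:15.
Freya → UTC: 11:00–11:15, 12:45–15:15, 17:15–17:45, 18:00–18:45.
Grace → UTC: 09:00–12:00, 13:00–14:45, 15:00–17:15, 18:45–21:00.
Ulrich ∩ Anders: 04:00–05:00, 08:45–09:00.
Ulrich ∩ Anders ∩ Freya: (none).
Ulrich ∩ Anders ∩ Freya ∩ Grace: (none).
Total common minutes: 0.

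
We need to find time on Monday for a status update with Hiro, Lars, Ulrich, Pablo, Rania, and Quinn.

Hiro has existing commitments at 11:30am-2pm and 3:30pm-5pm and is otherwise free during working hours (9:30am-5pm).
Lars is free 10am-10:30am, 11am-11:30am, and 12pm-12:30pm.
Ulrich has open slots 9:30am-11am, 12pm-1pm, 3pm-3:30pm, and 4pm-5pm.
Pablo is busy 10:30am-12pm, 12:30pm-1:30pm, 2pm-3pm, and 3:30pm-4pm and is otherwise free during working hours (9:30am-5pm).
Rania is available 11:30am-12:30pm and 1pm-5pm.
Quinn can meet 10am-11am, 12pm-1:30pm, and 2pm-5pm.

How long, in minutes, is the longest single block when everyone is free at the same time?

0 minutes

Hiro free within 09:30–17:00: 09:30–11:30, 14:00–15:30.
Pablo free within 09:30–17:00: 09:30–10:30, 12:00–12:30, 13:30–14:00, 15:00–15:30, 16:00–17:00.
Hiro ∩ Lars: 10:00–10:30, 11:00–11:30.
Hiro ∩ Lars ∩ Ulrich: 10:00–10:30.
Hiro ∩ Lars ∩ Ulrich ∩ Pablo: 10:00–10:30.
Hiro ∩ Lars ∩ Ulrich ∩ Pablo ∩ Rania: (none).
Hiro ∩ Lars ∩ Ulrich ∩ Pablo ∩ Rania ∩ Quinn: (none).
No common window.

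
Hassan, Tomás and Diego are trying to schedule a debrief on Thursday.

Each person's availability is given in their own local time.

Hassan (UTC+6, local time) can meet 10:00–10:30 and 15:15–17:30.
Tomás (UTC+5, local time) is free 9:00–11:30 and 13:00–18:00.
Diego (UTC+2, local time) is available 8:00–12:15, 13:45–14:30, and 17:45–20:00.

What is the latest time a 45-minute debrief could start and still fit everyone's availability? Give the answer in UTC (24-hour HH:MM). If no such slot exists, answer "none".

Hassan → UTC: 04:00–04:30, 09:15–11:30.
Tomás → UTC: 04:00–06:30, 08:00–13:00.
Diego → UTC: 06:00–10:15, 11:45–12:30, 15:45–18:00.
Hassan ∩ Tomás: 04:00–04:30, 09:15–11:30.
Hassan ∩ Tomás ∩ Diego: 09:15–10:15.
Windows ≥ 45 min: 09:15–10:15.
Latest start in the last window 09:15–10:15 is 10:15 − 45 min = 09:30.

09:30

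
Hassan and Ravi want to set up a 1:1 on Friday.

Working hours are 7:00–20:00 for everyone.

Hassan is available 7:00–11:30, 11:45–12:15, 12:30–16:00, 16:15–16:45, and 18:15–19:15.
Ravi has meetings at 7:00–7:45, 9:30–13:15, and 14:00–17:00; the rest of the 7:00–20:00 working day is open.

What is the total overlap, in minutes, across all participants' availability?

Ravi free within 07:00–20:00: 07:45–09:30, 13:15–14:00, 17:00–20:00.
Hassan ∩ Ravi: 07:45–09:30, 13:15–14:00, 18:15–19:15.
Total common minutes: 105 + 45 + 60 = 210.

210 minutes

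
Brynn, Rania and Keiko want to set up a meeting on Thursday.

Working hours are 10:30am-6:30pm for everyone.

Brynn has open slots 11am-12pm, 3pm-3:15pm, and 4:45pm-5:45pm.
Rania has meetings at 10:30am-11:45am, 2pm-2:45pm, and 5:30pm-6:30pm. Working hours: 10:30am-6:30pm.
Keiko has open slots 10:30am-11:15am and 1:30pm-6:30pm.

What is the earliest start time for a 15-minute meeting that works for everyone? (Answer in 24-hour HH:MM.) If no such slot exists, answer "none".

15:00

Rania free within 10:30–18:30: 11:45–14:00, 14:45–17:30.
Brynn ∩ Rania: 11:45–12:00, 15:00–15:15, 16:45–17:30.
Brynn ∩ Rania ∩ Keiko: 15:00–15:15, 16:45–17:30.
Windows ≥ 15 min: 15:00–15:15, 16:45–17:30.
Earliest such window starts at 15:00.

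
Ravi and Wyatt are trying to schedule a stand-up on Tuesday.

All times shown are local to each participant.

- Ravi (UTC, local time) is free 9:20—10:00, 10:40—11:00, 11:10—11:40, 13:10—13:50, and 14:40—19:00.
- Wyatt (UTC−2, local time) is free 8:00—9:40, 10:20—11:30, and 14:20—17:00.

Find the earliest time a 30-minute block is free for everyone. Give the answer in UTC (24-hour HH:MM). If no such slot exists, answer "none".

11:10

Ravi → UTC: 09:20–10:00, 10:40–11:00, 11:10–11:40, 13:10–13:50, 14:40–19:00.
Wyatt → UTC: 10:00–11:40, 12:20–13:30, 16:20–19:00.
Ravi ∩ Wyatt: 10:40–11:00, 11:10–11:40, 13:10–13:30, 16:20–19:00.
Windows ≥ 30 min: 11:10–11:40, 16:20–19:00.
Earliest such window starts at 11:10.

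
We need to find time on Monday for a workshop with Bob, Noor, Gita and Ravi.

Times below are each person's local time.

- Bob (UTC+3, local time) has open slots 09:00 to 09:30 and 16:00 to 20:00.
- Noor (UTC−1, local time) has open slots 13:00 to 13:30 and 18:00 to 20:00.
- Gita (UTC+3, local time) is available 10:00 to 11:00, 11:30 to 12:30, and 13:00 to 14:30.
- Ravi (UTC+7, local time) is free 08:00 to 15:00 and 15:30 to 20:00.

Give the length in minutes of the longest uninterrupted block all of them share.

Bob → UTC: 06:00–06:30, 13:00–17:00.
Noor → UTC: 14:00–14:30, 19:00–21:00.
Gita → UTC: 07:00–08:00, 08:30–09:30, 10:00–11:30.
Ravi → UTC: 01:00–08:00, 08:30–13:00.
Bob ∩ Noor: 14:00–14:30.
Bob ∩ Noor ∩ Gita: (none).
Bob ∩ Noor ∩ Gita ∩ Ravi: (none).
No common window.

0 minutes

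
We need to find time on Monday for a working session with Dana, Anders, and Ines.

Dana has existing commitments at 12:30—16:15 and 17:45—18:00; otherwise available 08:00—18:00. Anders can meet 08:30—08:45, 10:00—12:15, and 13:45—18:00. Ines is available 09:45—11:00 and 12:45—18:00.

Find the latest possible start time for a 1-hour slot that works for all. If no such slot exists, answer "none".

16:45

Dana free within 08:00–18:00: 08:00–12:30, 16:15–17:45.
Dana ∩ Anders: 08:30–08:45, 10:00–12:15, 16:15–17:45.
Dana ∩ Anders ∩ Ines: 10:00–11:00, 16:15–17:45.
Windows ≥ 60 min: 10:00–11:00, 16:15–17:45.
Latest start in the last window 16:15–17:45 is 17:45 − 60 min = 16:45.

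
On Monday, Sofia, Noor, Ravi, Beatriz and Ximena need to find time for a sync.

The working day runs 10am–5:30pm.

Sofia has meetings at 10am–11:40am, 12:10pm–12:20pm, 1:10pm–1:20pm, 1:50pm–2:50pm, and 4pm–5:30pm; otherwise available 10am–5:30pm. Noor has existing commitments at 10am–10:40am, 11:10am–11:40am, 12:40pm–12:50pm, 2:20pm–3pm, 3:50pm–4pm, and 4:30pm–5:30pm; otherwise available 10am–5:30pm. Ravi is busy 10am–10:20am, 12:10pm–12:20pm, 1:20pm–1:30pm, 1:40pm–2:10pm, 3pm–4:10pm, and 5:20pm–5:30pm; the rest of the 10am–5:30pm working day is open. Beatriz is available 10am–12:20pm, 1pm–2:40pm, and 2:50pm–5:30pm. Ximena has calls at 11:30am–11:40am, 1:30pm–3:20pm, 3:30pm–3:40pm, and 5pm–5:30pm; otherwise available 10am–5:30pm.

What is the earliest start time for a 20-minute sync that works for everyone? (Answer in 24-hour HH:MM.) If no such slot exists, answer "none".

11:40

Sofia free within 10:00–17:30: 11:40–12:10, 12:20–13:10, 13:20–13:50, 14:50–16:00.
Noor free within 10:00–17:30: 10:40–11:10, 11:40–12:40, 12:50–14:20, 15:00–15:50, 16:00–16:30.
Ravi free within 10:00–17:30: 10:20–12:10, 12:20–13:20, 13:30–13:40, 14:10–15:00, 16:10–17:20.
Ximena free within 10:00–17:30: 10:00–11:30, 11:40–13:30, 15:20–15:30, 15:40–17:00.
Sofia ∩ Noor: 11:40–12:10, 12:20–12:40, 12:50–13:10, 13:20–13:50, 15:00–15:50.
Sofia ∩ Noor ∩ Ravi: 11:40–12:10, 12:20–12:40, 12:50–13:10, 13:30–13:40.
Sofia ∩ Noor ∩ Ravi ∩ Beatriz: 11:40–12:10, 13:00–13:10, 13:30–13:40.
Sofia ∩ Noor ∩ Ravi ∩ Beatriz ∩ Ximena: 11:40–12:10, 13:00–13:10.
Windows ≥ 20 min: 11:40–12:10.
Earliest such window starts at 11:40.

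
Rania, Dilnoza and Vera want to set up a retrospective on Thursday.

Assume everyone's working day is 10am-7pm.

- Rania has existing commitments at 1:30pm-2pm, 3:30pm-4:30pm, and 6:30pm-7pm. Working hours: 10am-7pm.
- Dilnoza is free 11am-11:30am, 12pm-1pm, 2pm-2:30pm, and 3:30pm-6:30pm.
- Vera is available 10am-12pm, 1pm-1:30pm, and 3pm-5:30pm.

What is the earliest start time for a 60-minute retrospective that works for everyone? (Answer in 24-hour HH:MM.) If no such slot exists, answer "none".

16:30

Rania free within 10:00–19:00: 10:00–13:30, 14:00–15:30, 16:30–18:30.
Rania ∩ Dilnoza: 11:00–11:30, 12:00–13:00, 14:00–14:30, 16:30–18:30.
Rania ∩ Dilnoza ∩ Vera: 11:00–11:30, 16:30–17:30.
Windows ≥ 60 min: 16:30–17:30.
Earliest such window starts at 16:30.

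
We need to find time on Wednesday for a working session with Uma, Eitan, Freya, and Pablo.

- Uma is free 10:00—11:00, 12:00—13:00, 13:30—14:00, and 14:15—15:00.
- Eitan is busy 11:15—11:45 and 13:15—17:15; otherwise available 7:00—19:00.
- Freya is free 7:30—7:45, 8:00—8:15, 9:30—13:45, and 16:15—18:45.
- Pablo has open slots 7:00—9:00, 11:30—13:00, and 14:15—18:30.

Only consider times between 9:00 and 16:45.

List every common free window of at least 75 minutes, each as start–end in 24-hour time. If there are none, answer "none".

none

Eitan free within 07:00–19:00: 07:00–11:15, 11:45–13:15, 17:15–19:00.
Uma ∩ Eitan: 10:00–11:00, 12:00–13:00.
Uma ∩ Eitan ∩ Freya: 10:00–11:00, 12:00–13:00.
Uma ∩ Eitan ∩ Freya ∩ Pablo: 12:00–13:00.
Restricted to 09:00–16:45: 12:00–13:00.
Windows ≥ 75 min: (none).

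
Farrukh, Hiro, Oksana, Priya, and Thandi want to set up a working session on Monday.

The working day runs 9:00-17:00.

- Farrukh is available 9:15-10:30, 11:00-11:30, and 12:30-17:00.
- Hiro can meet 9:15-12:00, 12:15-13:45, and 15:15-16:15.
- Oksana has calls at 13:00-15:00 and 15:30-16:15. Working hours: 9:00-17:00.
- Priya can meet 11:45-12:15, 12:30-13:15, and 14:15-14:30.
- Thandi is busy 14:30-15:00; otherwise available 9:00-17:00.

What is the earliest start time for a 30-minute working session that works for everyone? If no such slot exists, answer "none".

Oksana free within 09:00–17:00: 09:00–13:00, 15:00–15:30, 16:15–17:00.
Thandi free within 09:00–17:00: 09:00–14:30, 15:00–17:00.
Farrukh ∩ Hiro: 09:15–10:30, 11:00–11:30, 12:30–13:45, 15:15–16:15.
Farrukh ∩ Hiro ∩ Oksana: 09:15–10:30, 11:00–11:30, 12:30–13:00, 15:15–15:30.
Farrukh ∩ Hiro ∩ Oksana ∩ Priya: 12:30–13:00.
Farrukh ∩ Hiro ∩ Oksana ∩ Priya ∩ Thandi: 12:30–13:00.
Windows ≥ 30 min: 12:30–13:00.
Earliest such window starts at 12:30.

12:30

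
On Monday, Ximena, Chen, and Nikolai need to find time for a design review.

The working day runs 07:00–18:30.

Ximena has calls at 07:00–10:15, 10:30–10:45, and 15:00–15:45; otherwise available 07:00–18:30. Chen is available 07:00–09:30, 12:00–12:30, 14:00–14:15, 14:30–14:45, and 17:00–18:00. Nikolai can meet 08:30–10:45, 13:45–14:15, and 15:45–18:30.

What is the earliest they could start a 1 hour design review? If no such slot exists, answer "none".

17:00

Ximena free within 07:00–18:30: 10:15–10:30, 10:45–15:00, 15:45–18:30.
Ximena ∩ Chen: 12:00–12:30, 14:00–14:15, 14:30–14:45, 17:00–18:00.
Ximena ∩ Chen ∩ Nikolai: 14:00–14:15, 17:00–18:00.
Windows ≥ 60 min: 17:00–18:00.
Earliest such window starts at 17:00.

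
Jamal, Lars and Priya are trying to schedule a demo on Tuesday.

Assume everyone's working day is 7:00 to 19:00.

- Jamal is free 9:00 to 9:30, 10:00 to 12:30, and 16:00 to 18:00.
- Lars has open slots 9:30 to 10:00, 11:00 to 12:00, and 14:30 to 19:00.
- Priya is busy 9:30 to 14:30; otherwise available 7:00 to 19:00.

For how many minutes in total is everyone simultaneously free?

120 minutes

Priya free within 07:00–19:00: 07:00–09:30, 14:30–19:00.
Jamal ∩ Lars: 11:00–12:00, 16:00–18:00.
Jamal ∩ Lars ∩ Priya: 16:00–18:00.
Total common minutes: 120.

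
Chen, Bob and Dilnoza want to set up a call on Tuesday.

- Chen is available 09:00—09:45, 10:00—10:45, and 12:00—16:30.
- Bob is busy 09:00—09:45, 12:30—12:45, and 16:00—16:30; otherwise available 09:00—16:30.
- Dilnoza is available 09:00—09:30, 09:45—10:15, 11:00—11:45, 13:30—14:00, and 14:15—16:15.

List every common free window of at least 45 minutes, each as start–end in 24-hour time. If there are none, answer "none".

14:15–16:00

Bob free within 09:00–16:30: 09:45–12:30, 12:45–16:00.
Chen ∩ Bob: 10:00–10:45, 12:00–12:30, 12:45–16:00.
Chen ∩ Bob ∩ Dilnoza: 10:00–10:15, 13:30–14:00, 14:15–16:00.
Windows ≥ 45 min: 14:15–16:00.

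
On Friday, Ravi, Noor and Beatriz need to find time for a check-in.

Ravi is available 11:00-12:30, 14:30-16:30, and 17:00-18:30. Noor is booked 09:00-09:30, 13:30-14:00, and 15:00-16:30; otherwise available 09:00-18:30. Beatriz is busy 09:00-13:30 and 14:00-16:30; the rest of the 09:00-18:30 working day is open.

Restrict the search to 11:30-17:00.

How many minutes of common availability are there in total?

Noor free within 09:00–18:30: 09:30–13:30, 14:00–15:00, 16:30–18:30.
Beatriz free within 09:00–18:30: 13:30–14:00, 16:30–18:30.
Ravi ∩ Noor: 11:00–12:30, 14:30–15:00, 17:00–18:30.
Ravi ∩ Noor ∩ Beatriz: 17:00–18:30.
Restricted to 11:30–17:00: (none).
Total common minutes: 0.

0 minutes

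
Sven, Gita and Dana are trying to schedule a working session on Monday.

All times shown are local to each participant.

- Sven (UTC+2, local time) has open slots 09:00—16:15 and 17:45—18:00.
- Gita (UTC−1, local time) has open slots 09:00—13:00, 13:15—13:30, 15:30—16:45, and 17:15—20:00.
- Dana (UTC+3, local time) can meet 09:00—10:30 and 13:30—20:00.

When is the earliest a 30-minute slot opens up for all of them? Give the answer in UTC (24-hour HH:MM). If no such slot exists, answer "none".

10:30

Sven → UTC: 07:00–14:15, 15:45–16:00.
Gita → UTC: 10:00–14:00, 14:15–14:30, 16:30–17:45, 18:15–21:00.
Dana → UTC: 06:00–07:30, 10:30–17:00.
Sven ∩ Gita: 10:00–14:00.
Sven ∩ Gita ∩ Dana: 10:30–14:00.
Windows ≥ 30 min: 10:30–14:00.
Earliest such window starts at 10:30.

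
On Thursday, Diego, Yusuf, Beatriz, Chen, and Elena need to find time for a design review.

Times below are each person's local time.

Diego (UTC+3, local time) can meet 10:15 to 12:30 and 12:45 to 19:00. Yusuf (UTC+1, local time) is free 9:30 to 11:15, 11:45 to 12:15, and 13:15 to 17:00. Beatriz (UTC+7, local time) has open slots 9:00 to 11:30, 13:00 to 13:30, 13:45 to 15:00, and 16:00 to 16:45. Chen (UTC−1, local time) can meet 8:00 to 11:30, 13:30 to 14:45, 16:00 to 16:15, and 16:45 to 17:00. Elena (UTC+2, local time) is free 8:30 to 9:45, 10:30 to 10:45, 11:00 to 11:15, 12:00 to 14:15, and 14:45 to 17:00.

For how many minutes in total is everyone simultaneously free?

Diego → UTC: 07:15–09:30, 09:45–16:00.
Yusuf → UTC: 08:30–10:15, 10:45–11:15, 12:15–16:00.
Beatriz → UTC: 02:00–04:30, 06:00–06:30, 06:45–08:00, 09:00–09:45.
Chen → UTC: 09:00–12:30, 14:30–15:45, 17:00–17:15, 17:45–18:00.
Elena → UTC: 06:30–07:45, 08:30–08:45, 09:00–09:15, 10:00–12:15, 12:45–15:00.
Diego ∩ Yusuf: 08:30–09:30, 09:45–10:15, 10:45–11:15, 12:15–16:00.
Diego ∩ Yusuf ∩ Beatriz: 09:00–09:30.
Diego ∩ Yusuf ∩ Beatriz ∩ Chen: 09:00–09:30.
Diego ∩ Yusuf ∩ Beatriz ∩ Chen ∩ Elena: 09:00–09:15.
Total common minutes: 15.

15 minutes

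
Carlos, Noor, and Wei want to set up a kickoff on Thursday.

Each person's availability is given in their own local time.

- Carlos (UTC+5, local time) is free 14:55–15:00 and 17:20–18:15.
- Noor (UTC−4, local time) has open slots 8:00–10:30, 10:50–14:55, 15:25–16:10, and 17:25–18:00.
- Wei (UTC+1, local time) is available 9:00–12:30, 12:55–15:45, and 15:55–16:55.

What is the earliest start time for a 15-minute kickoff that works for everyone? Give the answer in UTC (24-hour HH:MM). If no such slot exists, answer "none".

Carlos → UTC: 09:55–10:00, 12:20–13:15.
Noor → UTC: 12:00–14:30, 14:50–18:55, 19:25–20:10, 21:25–22:00.
Wei → UTC: 08:00–11:30, 11:55–14:45, 14:55–15:55.
Carlos ∩ Noor: 12:20–13:15.
Carlos ∩ Noor ∩ Wei: 12:20–13:15.
Windows ≥ 15 min: 12:20–13:15.
Earliest such window starts at 12:20.

12:20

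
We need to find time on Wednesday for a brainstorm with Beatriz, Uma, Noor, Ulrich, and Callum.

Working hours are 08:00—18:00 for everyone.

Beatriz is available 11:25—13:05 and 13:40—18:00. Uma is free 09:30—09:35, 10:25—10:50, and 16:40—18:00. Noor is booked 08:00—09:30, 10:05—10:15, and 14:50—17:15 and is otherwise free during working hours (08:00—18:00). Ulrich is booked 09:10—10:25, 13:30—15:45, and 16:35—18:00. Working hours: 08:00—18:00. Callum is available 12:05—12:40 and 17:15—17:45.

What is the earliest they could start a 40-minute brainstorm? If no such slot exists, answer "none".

Noor free within 08:00–18:00: 09:30–10:05, 10:15–14:50, 17:15–18:00.
Ulrich free within 08:00–18:00: 08:00–09:10, 10:25–13:30, 15:45–16:35.
Beatriz ∩ Uma: 16:40–18:00.
Beatriz ∩ Uma ∩ Noor: 17:15–18:00.
Beatriz ∩ Uma ∩ Noor ∩ Ulrich: (none).
Beatriz ∩ Uma ∩ Noor ∩ Ulrich ∩ Callum: (none).
Windows ≥ 40 min: (none).

none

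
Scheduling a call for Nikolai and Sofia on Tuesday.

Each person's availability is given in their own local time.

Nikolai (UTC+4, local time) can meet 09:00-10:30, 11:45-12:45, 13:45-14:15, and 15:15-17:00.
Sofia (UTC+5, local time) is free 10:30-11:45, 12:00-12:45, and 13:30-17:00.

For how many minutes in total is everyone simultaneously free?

Nikolai → UTC: 05:00–06:30, 07:45–08:45, 09:45–10:15, 11:15–13:00.
Sofia → UTC: 05:30–06:45, 07:00–07:45, 08:30–12:00.
Nikolai ∩ Sofia: 05:30–06:30, 08:30–08:45, 09:45–10:15, 11:15–12:00.
Total common minutes: 60 + 15 + 30 + 45 = 150.

150 minutes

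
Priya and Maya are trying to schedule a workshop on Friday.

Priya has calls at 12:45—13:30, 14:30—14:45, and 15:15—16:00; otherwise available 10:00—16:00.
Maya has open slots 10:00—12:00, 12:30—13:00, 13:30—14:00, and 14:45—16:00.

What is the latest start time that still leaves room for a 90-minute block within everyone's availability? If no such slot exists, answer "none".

Priya free within 10:00–16:00: 10:00–12:45, 13:30–14:30, 14:45–15:15.
Priya ∩ Maya: 10:00–12:00, 12:30–12:45, 13:30–14:00, 14:45–15:15.
Windows ≥ 90 min: 10:00–12:00.
Latest start in the last window 10:00–12:00 is 12:00 − 90 min = 10:30.

10:30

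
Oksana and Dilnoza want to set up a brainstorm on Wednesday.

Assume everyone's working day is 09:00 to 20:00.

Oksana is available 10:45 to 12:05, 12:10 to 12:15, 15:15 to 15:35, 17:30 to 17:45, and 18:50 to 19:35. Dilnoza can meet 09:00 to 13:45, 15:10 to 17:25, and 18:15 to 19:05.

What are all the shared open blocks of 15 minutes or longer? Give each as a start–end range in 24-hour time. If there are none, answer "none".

Oksana ∩ Dilnoza: 10:45–12:05, 12:10–12:15, 15:15–15:35, 18:50–19:05.
Windows ≥ 15 min: 10:45–12:05, 15:15–15:35, 18:50–19:05.

10:45–12:05, 15:15–15:35, 18:50–19:05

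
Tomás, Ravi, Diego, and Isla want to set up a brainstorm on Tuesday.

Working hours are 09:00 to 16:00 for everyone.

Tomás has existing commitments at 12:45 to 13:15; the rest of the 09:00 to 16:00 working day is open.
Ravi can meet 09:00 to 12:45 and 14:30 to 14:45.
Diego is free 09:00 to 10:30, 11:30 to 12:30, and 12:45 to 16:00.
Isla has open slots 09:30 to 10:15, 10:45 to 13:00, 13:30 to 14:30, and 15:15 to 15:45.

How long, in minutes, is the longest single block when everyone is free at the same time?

Tomás free within 09:00–16:00: 09:00–12:45, 13:15–16:00.
Tomás ∩ Ravi: 09:00–12:45, 14:30–14:45.
Tomás ∩ Ravi ∩ Diego: 09:00–10:30, 11:30–12:30, 14:30–14:45.
Tomás ∩ Ravi ∩ Diego ∩ Isla: 09:30–10:15, 11:30–12:30.
Common window lengths: 45, 60 min; longest is 60.

60 minutes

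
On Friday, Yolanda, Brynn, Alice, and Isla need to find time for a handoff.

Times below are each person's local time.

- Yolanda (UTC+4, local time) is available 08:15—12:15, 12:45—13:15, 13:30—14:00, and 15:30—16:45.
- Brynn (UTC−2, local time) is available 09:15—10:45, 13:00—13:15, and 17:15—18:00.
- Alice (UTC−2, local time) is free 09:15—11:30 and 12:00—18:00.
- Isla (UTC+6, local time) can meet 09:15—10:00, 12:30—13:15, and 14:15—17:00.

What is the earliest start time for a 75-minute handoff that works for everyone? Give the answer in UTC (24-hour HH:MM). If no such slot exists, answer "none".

Yolanda → UTC: 04:15–08:15, 08:45–09:15, 09:30–10:00, 11:30–12:45.
Brynn → UTC: 11:15–12:45, 15:00–15:15, 19:15–20:00.
Alice → UTC: 11:15–13:30, 14:00–20:00.
Isla → UTC: 03:15–04:00, 06:30–07:15, 08:15–11:00.
Yolanda ∩ Brynn: 11:30–12:45.
Yolanda ∩ Brynn ∩ Alice: 11:30–12:45.
Yolanda ∩ Brynn ∩ Alice ∩ Isla: (none).
Windows ≥ 75 min: (none).

none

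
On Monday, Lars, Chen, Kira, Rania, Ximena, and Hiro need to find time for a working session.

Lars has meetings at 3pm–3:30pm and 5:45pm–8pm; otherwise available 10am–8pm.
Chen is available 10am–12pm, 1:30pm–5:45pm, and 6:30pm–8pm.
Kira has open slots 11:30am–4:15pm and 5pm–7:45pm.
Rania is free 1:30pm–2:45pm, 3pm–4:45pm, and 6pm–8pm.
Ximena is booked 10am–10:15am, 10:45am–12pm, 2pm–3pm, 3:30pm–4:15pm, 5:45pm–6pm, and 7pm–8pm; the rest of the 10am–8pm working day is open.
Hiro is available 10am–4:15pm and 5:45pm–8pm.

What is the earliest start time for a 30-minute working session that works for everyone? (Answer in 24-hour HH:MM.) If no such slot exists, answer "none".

Lars free within 10:00–20:00: 10:00–15:00, 15:30–17:45.
Ximena free within 10:00–20:00: 10:15–10:45, 12:00–14:00, 15:00–15:30, 16:15–17:45, 18:00–19:00.
Lars ∩ Chen: 10:00–12:00, 13:30–15:00, 15:30–17:45.
Lars ∩ Chen ∩ Kira: 11:30–12:00, 13:30–15:00, 15:30–16:15, 17:00–17:45.
Lars ∩ Chen ∩ Kira ∩ Rania: 13:30–14:45, 15:30–16:15.
Lars ∩ Chen ∩ Kira ∩ Rania ∩ Ximena: 13:30–14:00.
Lars ∩ Chen ∩ Kira ∩ Rania ∩ Ximena ∩ Hiro: 13:30–14:00.
Windows ≥ 30 min: 13:30–14:00.
Earliest such window starts at 13:30.

13:30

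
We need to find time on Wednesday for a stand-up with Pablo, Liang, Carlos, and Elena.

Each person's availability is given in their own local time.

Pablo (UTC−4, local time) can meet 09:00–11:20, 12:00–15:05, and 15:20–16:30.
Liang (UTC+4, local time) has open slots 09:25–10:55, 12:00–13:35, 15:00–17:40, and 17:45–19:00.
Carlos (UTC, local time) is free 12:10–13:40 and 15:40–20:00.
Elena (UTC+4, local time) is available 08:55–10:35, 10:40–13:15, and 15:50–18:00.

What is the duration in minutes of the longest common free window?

40 minutes

Pablo → UTC: 13:00–15:20, 16:00–19:05, 19:20–20:30.
Liang → UTC: 05:25–06:55, 08:00–09:35, 11:00–13:40, 13:45–15:00.
Carlos → UTC: 12:10–13:40, 15:40–20:00.
Elena → UTC: 04:55–06:35, 06:40–09:15, 11:50–14:00.
Pablo ∩ Liang: 13:00–13:40, 13:45–15:00.
Pablo ∩ Liang ∩ Carlos: 13:00–13:40.
Pablo ∩ Liang ∩ Carlos ∩ Elena: 13:00–13:40.
Single common window of 40 minutes.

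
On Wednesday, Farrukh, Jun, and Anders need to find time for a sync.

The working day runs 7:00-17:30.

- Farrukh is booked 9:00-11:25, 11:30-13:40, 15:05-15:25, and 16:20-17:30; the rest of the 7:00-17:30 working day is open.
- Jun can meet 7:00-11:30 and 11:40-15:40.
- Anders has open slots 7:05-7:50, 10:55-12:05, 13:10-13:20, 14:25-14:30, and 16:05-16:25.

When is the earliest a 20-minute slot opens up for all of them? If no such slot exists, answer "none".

07:05

Farrukh free within 07:00–17:30: 07:00–09:00, 11:25–11:30, 13:40–15:05, 15:25–16:20.
Farrukh ∩ Jun: 07:00–09:00, 11:25–11:30, 13:40–15:05, 15:25–15:40.
Farrukh ∩ Jun ∩ Anders: 07:05–07:50, 11:25–11:30, 14:25–14:30.
Windows ≥ 20 min: 07:05–07:50.
Earliest such window starts at 07:05.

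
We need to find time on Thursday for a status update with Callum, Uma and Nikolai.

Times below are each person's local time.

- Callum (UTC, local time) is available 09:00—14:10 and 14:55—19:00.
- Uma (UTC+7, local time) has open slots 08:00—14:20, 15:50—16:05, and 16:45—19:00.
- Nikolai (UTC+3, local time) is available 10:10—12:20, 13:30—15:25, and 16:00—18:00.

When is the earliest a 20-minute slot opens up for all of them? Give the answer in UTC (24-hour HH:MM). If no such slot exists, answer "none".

Callum → UTC: 09:00–14:10, 14:55–19:00.
Uma → UTC: 01:00–07:20, 08:50–09:05, 09:45–12:00.
Nikolai → UTC: 07:10–09:20, 10:30–12:25, 13:00–15:00.
Callum ∩ Uma: 09:00–09:05, 09:45–12:00.
Callum ∩ Uma ∩ Nikolai: 09:00–09:05, 10:30–12:00.
Windows ≥ 20 min: 10:30–12:00.
Earliest such window starts at 10:30.

10:30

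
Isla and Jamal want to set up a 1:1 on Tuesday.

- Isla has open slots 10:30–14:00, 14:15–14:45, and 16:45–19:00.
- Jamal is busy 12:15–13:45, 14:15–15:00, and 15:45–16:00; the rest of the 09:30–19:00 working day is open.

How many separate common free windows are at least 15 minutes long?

Jamal free within 09:30–19:00: 09:30–12:15, 13:45–14:15, 15:00–15:45, 16:00–19:00.
Isla ∩ Jamal: 10:30–12:15, 13:45–14:00, 16:45–19:00.
Windows ≥ 15 min: 10:30–12:15, 13:45–14:00, 16:45–19:00.
That's 3 windows.

3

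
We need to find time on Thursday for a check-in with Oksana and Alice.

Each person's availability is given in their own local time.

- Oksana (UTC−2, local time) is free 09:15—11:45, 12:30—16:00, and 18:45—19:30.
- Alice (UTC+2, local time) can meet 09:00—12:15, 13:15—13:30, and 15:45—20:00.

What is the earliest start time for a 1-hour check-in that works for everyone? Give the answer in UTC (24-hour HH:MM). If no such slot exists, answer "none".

Oksana → UTC: 11:15–13:45, 14:30–18:00, 20:45–21:30.
Alice → UTC: 07:00–10:15, 11:15–11:30, 13:45–18:00.
Oksana ∩ Alice: 11:15–11:30, 14:30–18:00.
Windows ≥ 60 min: 14:30–18:00.
Earliest such window starts at 14:30.

14:30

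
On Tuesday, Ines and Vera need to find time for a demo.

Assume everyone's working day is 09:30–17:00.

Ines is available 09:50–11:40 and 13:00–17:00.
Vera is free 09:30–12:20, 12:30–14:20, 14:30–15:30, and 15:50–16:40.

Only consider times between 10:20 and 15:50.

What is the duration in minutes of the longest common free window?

Ines ∩ Vera: 09:50–11:40, 13:00–14:20, 14:30–15:30, 15:50–16:40.
Restricted to 10:20–15:50: 10:20–11:40, 13:00–14:20, 14:30–15:30.
Common window lengths: 80, 80, 60 min; longest is 80.

80 minutes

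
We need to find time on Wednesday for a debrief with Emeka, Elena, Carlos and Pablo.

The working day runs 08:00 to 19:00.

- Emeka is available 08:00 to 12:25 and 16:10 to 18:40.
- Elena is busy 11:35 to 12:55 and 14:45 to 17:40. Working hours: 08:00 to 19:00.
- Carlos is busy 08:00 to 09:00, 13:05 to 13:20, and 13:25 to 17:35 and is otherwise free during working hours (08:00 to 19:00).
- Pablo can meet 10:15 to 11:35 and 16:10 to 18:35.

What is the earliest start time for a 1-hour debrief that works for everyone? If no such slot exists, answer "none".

10:15

Elena free within 08:00–19:00: 08:00–11:35, 12:55–14:45, 17:40–19:00.
Carlos free within 08:00–19:00: 09:00–13:05, 13:20–13:25, 17:35–19:00.
Emeka ∩ Elena: 08:00–11:35, 17:40–18:40.
Emeka ∩ Elena ∩ Carlos: 09:00–11:35, 17:40–18:40.
Emeka ∩ Elena ∩ Carlos ∩ Pablo: 10:15–11:35, 17:40–18:35.
Windows ≥ 60 min: 10:15–11:35.
Earliest such window starts at 10:15.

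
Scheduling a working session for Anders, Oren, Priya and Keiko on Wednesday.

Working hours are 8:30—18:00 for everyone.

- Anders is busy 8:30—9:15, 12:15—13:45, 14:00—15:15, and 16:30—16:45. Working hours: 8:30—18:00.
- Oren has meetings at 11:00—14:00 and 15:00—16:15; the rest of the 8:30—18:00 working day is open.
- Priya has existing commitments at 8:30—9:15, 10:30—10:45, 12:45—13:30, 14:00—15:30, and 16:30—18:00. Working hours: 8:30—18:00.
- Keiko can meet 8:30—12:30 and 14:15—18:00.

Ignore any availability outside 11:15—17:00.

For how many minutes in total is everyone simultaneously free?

15 minutes

Anders free within 08:30–18:00: 09:15–12:15, 13:45–14:00, 15:15–16:30, 16:45–18:00.
Oren free within 08:30–18:00: 08:30–11:00, 14:00–15:00, 16:15–18:00.
Priya free within 08:30–18:00: 09:15–10:30, 10:45–12:45, 13:30–14:00, 15:30–16:30.
Anders ∩ Oren: 09:15–11:00, 16:15–16:30, 16:45–18:00.
Anders ∩ Oren ∩ Priya: 09:15–10:30, 10:45–11:00, 16:15–16:30.
Anders ∩ Oren ∩ Priya ∩ Keiko: 09:15–10:30, 10:45–11:00, 16:15–16:30.
Restricted to 11:15–17:00: 16:15–16:30.
Total common minutes: 15.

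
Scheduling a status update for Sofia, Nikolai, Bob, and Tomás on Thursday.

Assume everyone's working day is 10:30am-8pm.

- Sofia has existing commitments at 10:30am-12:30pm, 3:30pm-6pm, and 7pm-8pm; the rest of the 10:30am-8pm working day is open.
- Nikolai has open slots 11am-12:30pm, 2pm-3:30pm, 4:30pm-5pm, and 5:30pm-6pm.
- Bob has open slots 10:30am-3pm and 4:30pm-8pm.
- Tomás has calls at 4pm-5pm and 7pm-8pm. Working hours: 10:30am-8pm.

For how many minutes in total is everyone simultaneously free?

60 minutes

Sofia free within 10:30–20:00: 12:30–15:30, 18:00–19:00.
Tomás free within 10:30–20:00: 10:30–16:00, 17:00–19:00.
Sofia ∩ Nikolai: 14:00–15:30.
Sofia ∩ Nikolai ∩ Bob: 14:00–15:00.
Sofia ∩ Nikolai ∩ Bob ∩ Tomás: 14:00–15:00.
Total common minutes: 60.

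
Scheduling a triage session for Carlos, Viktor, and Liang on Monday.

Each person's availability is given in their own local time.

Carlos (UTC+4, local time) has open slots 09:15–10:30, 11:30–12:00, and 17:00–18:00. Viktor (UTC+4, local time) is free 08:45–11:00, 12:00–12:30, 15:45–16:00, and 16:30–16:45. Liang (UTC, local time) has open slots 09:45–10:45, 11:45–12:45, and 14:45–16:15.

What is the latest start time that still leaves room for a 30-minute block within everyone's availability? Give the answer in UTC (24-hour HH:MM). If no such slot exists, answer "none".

Carlos → UTC: 05:15–06:30, 07:30–08:00, 13:00–14:00.
Viktor → UTC: 04:45–07:00, 08:00–08:30, 11:45–12:00, 12:30–12:45.
Liang → UTC: 09:45–10:45, 11:45–12:45, 14:45–16:15.
Carlos ∩ Viktor: 05:15–06:30.
Carlos ∩ Viktor ∩ Liang: (none).
Windows ≥ 30 min: (none).

none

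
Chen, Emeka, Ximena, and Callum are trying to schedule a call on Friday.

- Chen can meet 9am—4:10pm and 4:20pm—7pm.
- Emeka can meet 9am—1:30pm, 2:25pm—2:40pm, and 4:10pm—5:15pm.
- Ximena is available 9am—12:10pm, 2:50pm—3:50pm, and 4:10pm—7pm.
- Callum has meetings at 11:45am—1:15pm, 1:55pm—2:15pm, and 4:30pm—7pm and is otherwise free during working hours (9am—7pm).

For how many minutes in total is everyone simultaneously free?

175 minutes

Callum free within 09:00–19:00: 09:00–11:45, 13:15–13:55, 14:15–16:30.
Chen ∩ Emeka: 09:00–13:30, 14:25–14:40, 16:20–17:15.
Chen ∩ Emeka ∩ Ximena: 09:00–12:10, 16:20–17:15.
Chen ∩ Emeka ∩ Ximena ∩ Callum: 09:00–11:45, 16:20–16:30.
Total common minutes: 165 + 10 = 175.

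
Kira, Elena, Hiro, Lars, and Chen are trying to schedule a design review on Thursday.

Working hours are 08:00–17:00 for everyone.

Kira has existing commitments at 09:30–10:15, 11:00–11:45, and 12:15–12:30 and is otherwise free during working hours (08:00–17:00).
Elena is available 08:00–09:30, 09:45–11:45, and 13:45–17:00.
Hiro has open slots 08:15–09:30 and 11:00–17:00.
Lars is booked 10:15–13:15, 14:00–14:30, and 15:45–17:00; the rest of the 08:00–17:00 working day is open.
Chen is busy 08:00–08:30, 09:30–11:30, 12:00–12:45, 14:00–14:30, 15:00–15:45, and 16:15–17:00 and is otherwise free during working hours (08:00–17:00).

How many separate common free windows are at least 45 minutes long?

1

Kira free within 08:00–17:00: 08:00–09:30, 10:15–11:00, 11:45–12:15, 12:30–17:00.
Lars free within 08:00–17:00: 08:00–10:15, 13:15–14:00, 14:30–15:45.
Chen free within 08:00–17:00: 08:30–09:30, 11:30–12:00, 12:45–14:00, 14:30–15:00, 15:45–16:15.
Kira ∩ Elena: 08:00–09:30, 10:15–11:00, 13:45–17:00.
Kira ∩ Elena ∩ Hiro: 08:15–09:30, 13:45–17:00.
Kira ∩ Elena ∩ Hiro ∩ Lars: 08:15–09:30, 13:45–14:00, 14:30–15:45.
Kira ∩ Elena ∩ Hiro ∩ Lars ∩ Chen: 08:30–09:30, 13:45–14:00, 14:30–15:00.
Windows ≥ 45 min: 08:30–09:30.
That's 1 window.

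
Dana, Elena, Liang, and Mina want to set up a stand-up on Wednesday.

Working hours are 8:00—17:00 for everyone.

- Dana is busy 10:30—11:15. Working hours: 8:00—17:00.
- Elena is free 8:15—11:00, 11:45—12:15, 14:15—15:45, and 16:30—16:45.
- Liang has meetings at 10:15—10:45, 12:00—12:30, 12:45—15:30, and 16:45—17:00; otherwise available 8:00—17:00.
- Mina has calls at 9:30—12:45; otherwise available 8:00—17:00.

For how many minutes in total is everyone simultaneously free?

Dana free within 08:00–17:00: 08:00–10:30, 11:15–17:00.
Liang free within 08:00–17:00: 08:00–10:15, 10:45–12:00, 12:30–12:45, 15:30–16:45.
Mina free within 08:00–17:00: 08:00–09:30, 12:45–17:00.
Dana ∩ Elena: 08:15–10:30, 11:45–12:15, 14:15–15:45, 16:30–16:45.
Dana ∩ Elena ∩ Liang: 08:15–10:15, 11:45–12:00, 15:30–15:45, 16:30–16:45.
Dana ∩ Elena ∩ Liang ∩ Mina: 08:15–09:30, 15:30–15:45, 16:30–16:45.
Total common minutes: 75 + 15 + 15 = 105.

105 minutes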